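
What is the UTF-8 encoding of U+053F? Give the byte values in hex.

U+053F = 0x53F = 1343 decimal. In range U+0080–U+07FF → 2-byte form: 110xxxxx 10xxxxxx.
Binary (11 bits): 10100111111.
Split 5+6: 10100 | 111111.
Byte 1: 11010100 = 0xD4.
Byte 2: 10111111 = 0xBF.

D4 BF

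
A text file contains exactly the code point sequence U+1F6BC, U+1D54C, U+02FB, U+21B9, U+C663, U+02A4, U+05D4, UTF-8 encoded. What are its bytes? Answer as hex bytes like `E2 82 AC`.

F0 9F 9A BC F0 9D 95 8C CB BB E2 86 B9 EC 99 A3 CA A4 D7 94

U+1F6BC: 4-byte form → F0 9F 9A BC.
U+1D54C: 4-byte form → F0 9D 95 8C.
U+02FB: 2-byte form → CB BB.
U+21B9: 3-byte form → E2 86 B9.
U+C663: 3-byte form → EC 99 A3.
U+02A4: 2-byte form → CA A4.
U+05D4: 2-byte form → D7 94.
Concatenated (20 bytes): F0 9F 9A BC F0 9D 95 8C CB BB E2 86 B9 EC 99 A3 CA A4 D7 94.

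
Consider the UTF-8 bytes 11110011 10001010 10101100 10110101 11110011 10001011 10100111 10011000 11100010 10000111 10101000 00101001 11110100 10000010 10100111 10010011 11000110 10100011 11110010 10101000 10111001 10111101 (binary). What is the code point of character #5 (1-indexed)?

Offset 0: leading byte 0xF3 = 11110011 → 4-byte char #1 = F3 8A AC B5.
Offset 4: leading byte 0xF3 = 11110011 → 4-byte char #2 = F3 8B A7 98.
Offset 8: leading byte 0xE2 = 11100010 → 3-byte char #3 = E2 87 A8.
Offset 11: leading byte 0x29 = 00101001 → 1-byte char #4 = 29.
Offset 12: leading byte 0xF4 = 11110100 → 4-byte char #5 = F4 82 A7 93.
Leading byte 0xF4 = 11110100 matches 11110xxx → 4-byte sequence.
Byte 1: 0xF4 = 11110100, payload 100 (3 bits).
Byte 2: 0x82 = 10000010 (10xxxxxx ✓), payload 000010.
Byte 3: 0xA7 = 10100111 (10xxxxxx ✓), payload 100111.
Byte 4: 0x93 = 10010011 (10xxxxxx ✓), payload 010011.
Concatenate: 100000010100111010011 = 0x1029D3 (21 bits → U+1029D3).

U+1029D3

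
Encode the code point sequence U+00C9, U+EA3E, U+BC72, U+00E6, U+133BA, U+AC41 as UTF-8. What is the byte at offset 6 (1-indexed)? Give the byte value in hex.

1-indexed offset 6 is 0-indexed offset 5.
U+00C9 → 2-byte form C3 89 at offsets 0–1.
U+EA3E → 3-byte form EE A8 BE at offsets 2–4.
U+BC72 → 3-byte form EB B1 B2 at offsets 5–7.
Offset 5 falls in char 3's range; it's byte 1 of EB B1 B2 = 0xEB.

0xEB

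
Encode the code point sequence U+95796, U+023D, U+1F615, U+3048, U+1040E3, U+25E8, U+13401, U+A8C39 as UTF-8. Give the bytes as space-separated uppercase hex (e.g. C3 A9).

F2 95 9E 96 C8 BD F0 9F 98 95 E3 81 88 F4 84 83 A3 E2 97 A8 F0 93 90 81 F2 A8 B0 B9

U+95796: 4-byte form → F2 95 9E 96.
U+023D: 2-byte form → C8 BD.
U+1F615: 4-byte form → F0 9F 98 95.
U+3048: 3-byte form → E3 81 88.
U+1040E3: 4-byte form → F4 84 83 A3.
U+25E8: 3-byte form → E2 97 A8.
U+13401: 4-byte form → F0 93 90 81.
U+A8C39: 4-byte form → F2 A8 B0 B9.
Concatenated (28 bytes): F2 95 9E 96 C8 BD F0 9F 98 95 E3 81 88 F4 84 83 A3 E2 97 A8 F0 93 90 81 F2 A8 B0 B9.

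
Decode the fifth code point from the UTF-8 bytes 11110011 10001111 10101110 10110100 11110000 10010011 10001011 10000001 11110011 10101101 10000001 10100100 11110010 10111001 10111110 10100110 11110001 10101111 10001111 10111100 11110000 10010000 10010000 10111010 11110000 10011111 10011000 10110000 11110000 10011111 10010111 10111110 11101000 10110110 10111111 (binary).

Offset 0: leading byte 0xF3 = 11110011 → 4-byte char #1 = F3 8F AE B4.
Offset 4: leading byte 0xF0 = 11110000 → 4-byte char #2 = F0 93 8B 81.
Offset 8: leading byte 0xF3 = 11110011 → 4-byte char #3 = F3 AD 81 A4.
Offset 12: leading byte 0xF2 = 11110010 → 4-byte char #4 = F2 B9 BE A6.
Offset 16: leading byte 0xF1 = 11110001 → 4-byte char #5 = F1 AF 8F BC.
Leading byte 0xF1 = 11110001 matches 11110xxx → 4-byte sequence.
Byte 1: 0xF1 = 11110001, payload 001 (3 bits).
Byte 2: 0xAF = 10101111 (10xxxxxx ✓), payload 101111.
Byte 3: 0x8F = 10001111 (10xxxxxx ✓), payload 001111.
Byte 4: 0xBC = 10111100 (10xxxxxx ✓), payload 111100.
Concatenate: 001101111001111111100 = 0x6F3FC (21 bits → U+6F3FC).

U+6F3FC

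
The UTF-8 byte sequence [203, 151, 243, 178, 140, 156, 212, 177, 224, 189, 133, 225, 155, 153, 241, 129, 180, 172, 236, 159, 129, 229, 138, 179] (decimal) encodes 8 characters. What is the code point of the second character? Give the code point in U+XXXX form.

Offset 0: leading byte 0xCB = 11001011 → 2-byte char #1 = CB 97.
Offset 2: leading byte 0xF3 = 11110011 → 4-byte char #2 = F3 B2 8C 9C.
Leading byte 0xF3 = 11110011 matches 11110xxx → 4-byte sequence.
Byte 1: 0xF3 = 11110011, payload 011 (3 bits).
Byte 2: 0xB2 = 10110010 (10xxxxxx ✓), payload 110010.
Byte 3: 0x8C = 10001100 (10xxxxxx ✓), payload 001100.
Byte 4: 0x9C = 10011100 (10xxxxxx ✓), payload 011100.
Concatenate: 011110010001100011100 = 0xF231C (21 bits → U+F231C).

U+F231C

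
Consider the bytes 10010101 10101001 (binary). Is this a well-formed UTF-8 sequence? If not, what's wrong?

invalid (continuation byte with no leading byte)

Byte 0x95 = 10010101 has the form 10xxxxxx — a continuation byte — but there is no preceding leading byte.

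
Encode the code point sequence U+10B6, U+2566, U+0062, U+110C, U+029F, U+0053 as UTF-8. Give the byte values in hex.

E1 82 B6 E2 95 A6 62 E1 84 8C CA 9F 53

U+10B6: 3-byte form → E1 82 B6.
U+2566: 3-byte form → E2 95 A6.
U+0062: 1-byte form → 62.
U+110C: 3-byte form → E1 84 8C.
U+029F: 2-byte form → CA 9F.
U+0053: 1-byte form → 53.
Concatenated (13 bytes): E1 82 B6 E2 95 A6 62 E1 84 8C CA 9F 53.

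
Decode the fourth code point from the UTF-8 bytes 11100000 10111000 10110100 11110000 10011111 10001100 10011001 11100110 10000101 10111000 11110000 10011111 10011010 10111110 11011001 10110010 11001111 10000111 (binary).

U+1F6BE

Offset 0: leading byte 0xE0 = 11100000 → 3-byte char #1 = E0 B8 B4.
Offset 3: leading byte 0xF0 = 11110000 → 4-byte char #2 = F0 9F 8C 99.
Offset 7: leading byte 0xE6 = 11100110 → 3-byte char #3 = E6 85 B8.
Offset 10: leading byte 0xF0 = 11110000 → 4-byte char #4 = F0 9F 9A BE.
Leading byte 0xF0 = 11110000 matches 11110xxx → 4-byte sequence.
Byte 1: 0xF0 = 11110000, payload 000 (3 bits).
Byte 2: 0x9F = 10011111 (10xxxxxx ✓), payload 011111.
Byte 3: 0x9A = 10011010 (10xxxxxx ✓), payload 011010.
Byte 4: 0xBE = 10111110 (10xxxxxx ✓), payload 111110.
Concatenate: 000011111011010111110 = 0x1F6BE (21 bits → U+1F6BE).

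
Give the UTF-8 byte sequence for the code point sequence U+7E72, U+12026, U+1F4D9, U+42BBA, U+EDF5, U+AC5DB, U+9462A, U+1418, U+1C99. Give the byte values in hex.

U+7E72: 3-byte form → E7 B9 B2.
U+12026: 4-byte form → F0 92 80 A6.
U+1F4D9: 4-byte form → F0 9F 93 99.
U+42BBA: 4-byte form → F1 82 AE BA.
U+EDF5: 3-byte form → EE B7 B5.
U+AC5DB: 4-byte form → F2 AC 97 9B.
U+9462A: 4-byte form → F2 94 98 AA.
U+1418: 3-byte form → E1 90 98.
U+1C99: 3-byte form → E1 B2 99.
Concatenated (32 bytes): E7 B9 B2 F0 92 80 A6 F0 9F 93 99 F1 82 AE BA EE B7 B5 F2 AC 97 9B F2 94 98 AA E1 90 98 E1 B2 99.

E7 B9 B2 F0 92 80 A6 F0 9F 93 99 F1 82 AE BA EE B7 B5 F2 AC 97 9B F2 94 98 AA E1 90 98 E1 B2 99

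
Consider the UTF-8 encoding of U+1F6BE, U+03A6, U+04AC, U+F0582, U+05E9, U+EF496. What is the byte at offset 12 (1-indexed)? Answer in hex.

0x82

1-indexed offset 12 is 0-indexed offset 11.
U+1F6BE → 4-byte form F0 9F 9A BE at offsets 0–3.
U+03A6 → 2-byte form CE A6 at offsets 4–5.
U+04AC → 2-byte form D2 AC at offsets 6–7.
U+F0582 → 4-byte form F3 B0 96 82 at offsets 8–11.
Offset 11 falls in char 4's range; it's byte 4 of F3 B0 96 82 = 0x82.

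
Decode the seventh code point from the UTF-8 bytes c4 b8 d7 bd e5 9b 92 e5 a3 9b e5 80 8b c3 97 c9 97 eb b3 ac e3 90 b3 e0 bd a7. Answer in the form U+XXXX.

U+0257

Offset 0: leading byte 0xC4 = 11000100 → 2-byte char #1 = C4 B8.
Offset 2: leading byte 0xD7 = 11010111 → 2-byte char #2 = D7 BD.
Offset 4: leading byte 0xE5 = 11100101 → 3-byte char #3 = E5 9B 92.
Offset 7: leading byte 0xE5 = 11100101 → 3-byte char #4 = E5 A3 9B.
Offset 10: leading byte 0xE5 = 11100101 → 3-byte char #5 = E5 80 8B.
Offset 13: leading byte 0xC3 = 11000011 → 2-byte char #6 = C3 97.
Offset 15: leading byte 0xC9 = 11001001 → 2-byte char #7 = C9 97.
Leading byte 0xC9 = 11001001 matches 110xxxxx → 2-byte sequence.
Byte 1: 0xC9 = 11001001, payload 01001 (5 bits).
Byte 2: 0x97 = 10010111 (10xxxxxx ✓), payload 010111.
Concatenate: 01001010111 = 0x257 (11 bits → U+0257).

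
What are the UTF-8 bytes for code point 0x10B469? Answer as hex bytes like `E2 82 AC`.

U+10B469 = 0x10B469 = 1094761 decimal. In range U+10000–U+10FFFF → 4-byte form: 11110xxx 10xxxxxx 10xxxxxx 10xxxxxx.
Binary (21 bits): 100001011010001101001.
Split 3+6+6+6: 100 | 001011 | 010001 | 101001.
Byte 1: 11110100 = 0xF4.
Byte 2: 10001011 = 0x8B.
Byte 3: 10010001 = 0x91.
Byte 4: 10101001 = 0xA9.

F4 8B 91 A9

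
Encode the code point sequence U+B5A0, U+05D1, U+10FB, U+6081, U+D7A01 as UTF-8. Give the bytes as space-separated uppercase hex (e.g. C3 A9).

EB 96 A0 D7 91 E1 83 BB E6 82 81 F3 97 A8 81

U+B5A0: 3-byte form → EB 96 A0.
U+05D1: 2-byte form → D7 91.
U+10FB: 3-byte form → E1 83 BB.
U+6081: 3-byte form → E6 82 81.
U+D7A01: 4-byte form → F3 97 A8 81.
Concatenated (15 bytes): EB 96 A0 D7 91 E1 83 BB E6 82 81 F3 97 A8 81.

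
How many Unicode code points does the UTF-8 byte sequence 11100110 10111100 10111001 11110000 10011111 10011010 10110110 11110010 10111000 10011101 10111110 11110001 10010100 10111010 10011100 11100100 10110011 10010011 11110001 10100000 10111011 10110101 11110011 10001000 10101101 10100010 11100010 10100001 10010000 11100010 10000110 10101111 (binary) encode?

Byte at offset 0: 0xE6 = 11100110 → 3-byte char (#1). Advance 3.
Byte at offset 3: 0xF0 = 11110000 → 4-byte char (#2). Advance 4.
Byte at offset 7: 0xF2 = 11110010 → 4-byte char (#3). Advance 4.
Byte at offset 11: 0xF1 = 11110001 → 4-byte char (#4). Advance 4.
Byte at offset 15: 0xE4 = 11100100 → 3-byte char (#5). Advance 3.
Byte at offset 18: 0xF1 = 11110001 → 4-byte char (#6). Advance 4.
Byte at offset 22: 0xF3 = 11110011 → 4-byte char (#7). Advance 4.
Byte at offset 26: 0xE2 = 11100010 → 3-byte char (#8). Advance 3.
Byte at offset 29: 0xE2 = 11100010 → 3-byte char (#9). Advance 3.
Reached end at offset 32 after 9 code points.

9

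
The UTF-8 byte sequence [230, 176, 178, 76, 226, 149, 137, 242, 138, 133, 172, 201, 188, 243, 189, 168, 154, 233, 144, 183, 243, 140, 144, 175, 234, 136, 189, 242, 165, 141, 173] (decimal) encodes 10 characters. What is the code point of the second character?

Offset 0: leading byte 0xE6 = 11100110 → 3-byte char #1 = E6 B0 B2.
Offset 3: leading byte 0x4C = 01001100 → 1-byte char #2 = 4C.
Leading byte 0x4C = 01001100 matches 0xxxxxxx → 1-byte sequence.
Byte 1: 0x4C = 01001100, payload 1001100 (7 bits).
Concatenate: 1001100 = 0x4C (7 bits → U+004C).

U+004C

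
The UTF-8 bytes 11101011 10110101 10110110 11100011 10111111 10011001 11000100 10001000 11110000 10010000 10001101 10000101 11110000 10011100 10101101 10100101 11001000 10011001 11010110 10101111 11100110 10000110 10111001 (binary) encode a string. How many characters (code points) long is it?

8

Byte at offset 0: 0xEB = 11101011 → 3-byte char (#1). Advance 3.
Byte at offset 3: 0xE3 = 11100011 → 3-byte char (#2). Advance 3.
Byte at offset 6: 0xC4 = 11000100 → 2-byte char (#3). Advance 2.
Byte at offset 8: 0xF0 = 11110000 → 4-byte char (#4). Advance 4.
Byte at offset 12: 0xF0 = 11110000 → 4-byte char (#5). Advance 4.
Byte at offset 16: 0xC8 = 11001000 → 2-byte char (#6). Advance 2.
Byte at offset 18: 0xD6 = 11010110 → 2-byte char (#7). Advance 2.
Byte at offset 20: 0xE6 = 11100110 → 3-byte char (#8). Advance 3.
Reached end at offset 23 after 8 code points.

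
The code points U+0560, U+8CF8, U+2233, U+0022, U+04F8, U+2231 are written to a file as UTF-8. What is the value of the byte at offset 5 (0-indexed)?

U+0560 → 2-byte form D5 A0 at offsets 0–1.
U+8CF8 → 3-byte form E8 B3 B8 at offsets 2–4.
U+2233 → 3-byte form E2 88 B3 at offsets 5–7.
Offset 5 falls in char 3's range; it's byte 1 of E2 88 B3 = 0xE2.

0xE2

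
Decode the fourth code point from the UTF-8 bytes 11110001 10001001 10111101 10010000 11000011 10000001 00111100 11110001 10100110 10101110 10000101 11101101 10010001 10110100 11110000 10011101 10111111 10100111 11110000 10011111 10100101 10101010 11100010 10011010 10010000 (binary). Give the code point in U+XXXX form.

U+66B85

Offset 0: leading byte 0xF1 = 11110001 → 4-byte char #1 = F1 89 BD 90.
Offset 4: leading byte 0xC3 = 11000011 → 2-byte char #2 = C3 81.
Offset 6: leading byte 0x3C = 00111100 → 1-byte char #3 = 3C.
Offset 7: leading byte 0xF1 = 11110001 → 4-byte char #4 = F1 A6 AE 85.
Leading byte 0xF1 = 11110001 matches 11110xxx → 4-byte sequence.
Byte 1: 0xF1 = 11110001, payload 001 (3 bits).
Byte 2: 0xA6 = 10100110 (10xxxxxx ✓), payload 100110.
Byte 3: 0xAE = 10101110 (10xxxxxx ✓), payload 101110.
Byte 4: 0x85 = 10000101 (10xxxxxx ✓), payload 000101.
Concatenate: 001100110101110000101 = 0x66B85 (21 bits → U+66B85).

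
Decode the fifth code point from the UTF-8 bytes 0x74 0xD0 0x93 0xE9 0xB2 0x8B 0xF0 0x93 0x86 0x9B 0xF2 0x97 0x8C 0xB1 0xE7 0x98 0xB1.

U+97331

Offset 0: leading byte 0x74 = 01110100 → 1-byte char #1 = 74.
Offset 1: leading byte 0xD0 = 11010000 → 2-byte char #2 = D0 93.
Offset 3: leading byte 0xE9 = 11101001 → 3-byte char #3 = E9 B2 8B.
Offset 6: leading byte 0xF0 = 11110000 → 4-byte char #4 = F0 93 86 9B.
Offset 10: leading byte 0xF2 = 11110010 → 4-byte char #5 = F2 97 8C B1.
Leading byte 0xF2 = 11110010 matches 11110xxx → 4-byte sequence.
Byte 1: 0xF2 = 11110010, payload 010 (3 bits).
Byte 2: 0x97 = 10010111 (10xxxxxx ✓), payload 010111.
Byte 3: 0x8C = 10001100 (10xxxxxx ✓), payload 001100.
Byte 4: 0xB1 = 10110001 (10xxxxxx ✓), payload 110001.
Concatenate: 010010111001100110001 = 0x97331 (21 bits → U+97331).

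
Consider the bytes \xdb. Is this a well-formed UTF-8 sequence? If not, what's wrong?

invalid (sequence truncated)

Leading byte 0xDB = 11011011 → 2-byte form, but only 1 byte is present.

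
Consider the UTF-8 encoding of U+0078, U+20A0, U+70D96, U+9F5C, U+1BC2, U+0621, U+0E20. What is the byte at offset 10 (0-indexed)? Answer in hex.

U+0078 → 1-byte form 78 at offsets 0–0.
U+20A0 → 3-byte form E2 82 A0 at offsets 1–3.
U+70D96 → 4-byte form F1 B0 B6 96 at offsets 4–7.
U+9F5C → 3-byte form E9 BD 9C at offsets 8–10.
Offset 10 falls in char 4's range; it's byte 3 of E9 BD 9C = 0x9C.

0x9C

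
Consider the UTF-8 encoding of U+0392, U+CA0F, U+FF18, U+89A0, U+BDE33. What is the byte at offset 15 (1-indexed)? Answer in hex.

0xB3

1-indexed offset 15 is 0-indexed offset 14.
U+0392 → 2-byte form CE 92 at offsets 0–1.
U+CA0F → 3-byte form EC A8 8F at offsets 2–4.
U+FF18 → 3-byte form EF BC 98 at offsets 5–7.
U+89A0 → 3-byte form E8 A6 A0 at offsets 8–10.
U+BDE33 → 4-byte form F2 BD B8 B3 at offsets 11–14.
Offset 14 falls in char 5's range; it's byte 4 of F2 BD B8 B3 = 0xB3.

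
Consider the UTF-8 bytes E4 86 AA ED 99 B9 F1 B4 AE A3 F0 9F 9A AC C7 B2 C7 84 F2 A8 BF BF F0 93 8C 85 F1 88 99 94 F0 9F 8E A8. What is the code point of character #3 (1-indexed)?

U+74BA3

Offset 0: leading byte 0xE4 = 11100100 → 3-byte char #1 = E4 86 AA.
Offset 3: leading byte 0xED = 11101101 → 3-byte char #2 = ED 99 B9.
Offset 6: leading byte 0xF1 = 11110001 → 4-byte char #3 = F1 B4 AE A3.
Leading byte 0xF1 = 11110001 matches 11110xxx → 4-byte sequence.
Byte 1: 0xF1 = 11110001, payload 001 (3 bits).
Byte 2: 0xB4 = 10110100 (10xxxxxx ✓), payload 110100.
Byte 3: 0xAE = 10101110 (10xxxxxx ✓), payload 101110.
Byte 4: 0xA3 = 10100011 (10xxxxxx ✓), payload 100011.
Concatenate: 001110100101110100011 = 0x74BA3 (21 bits → U+74BA3).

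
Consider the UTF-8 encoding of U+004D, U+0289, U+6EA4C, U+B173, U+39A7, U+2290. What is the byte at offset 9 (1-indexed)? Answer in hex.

1-indexed offset 9 is 0-indexed offset 8.
U+004D → 1-byte form 4D at offsets 0–0.
U+0289 → 2-byte form CA 89 at offsets 1–2.
U+6EA4C → 4-byte form F1 AE A9 8C at offsets 3–6.
U+B173 → 3-byte form EB 85 B3 at offsets 7–9.
Offset 8 falls in char 4's range; it's byte 2 of EB 85 B3 = 0x85.

0x85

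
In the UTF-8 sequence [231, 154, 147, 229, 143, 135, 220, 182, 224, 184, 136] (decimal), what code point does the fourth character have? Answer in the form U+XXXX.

Offset 0: leading byte 0xE7 = 11100111 → 3-byte char #1 = E7 9A 93.
Offset 3: leading byte 0xE5 = 11100101 → 3-byte char #2 = E5 8F 87.
Offset 6: leading byte 0xDC = 11011100 → 2-byte char #3 = DC B6.
Offset 8: leading byte 0xE0 = 11100000 → 3-byte char #4 = E0 B8 88.
Leading byte 0xE0 = 11100000 matches 1110xxxx → 3-byte sequence.
Byte 1: 0xE0 = 11100000, payload 0000 (4 bits).
Byte 2: 0xB8 = 10111000 (10xxxxxx ✓), payload 111000.
Byte 3: 0x88 = 10001000 (10xxxxxx ✓), payload 001000.
Concatenate: 0000111000001000 = 0xE08 (16 bits → U+0E08).

U+0E08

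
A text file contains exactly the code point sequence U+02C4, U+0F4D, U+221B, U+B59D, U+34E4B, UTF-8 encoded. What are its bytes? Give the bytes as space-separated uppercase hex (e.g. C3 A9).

CB 84 E0 BD 8D E2 88 9B EB 96 9D F0 B4 B9 8B

U+02C4: 2-byte form → CB 84.
U+0F4D: 3-byte form → E0 BD 8D.
U+221B: 3-byte form → E2 88 9B.
U+B59D: 3-byte form → EB 96 9D.
U+34E4B: 4-byte form → F0 B4 B9 8B.
Concatenated (15 bytes): CB 84 E0 BD 8D E2 88 9B EB 96 9D F0 B4 B9 8B.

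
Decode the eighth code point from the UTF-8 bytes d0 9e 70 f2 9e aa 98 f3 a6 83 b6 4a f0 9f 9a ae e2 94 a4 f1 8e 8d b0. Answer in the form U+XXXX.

U+4E370

Offset 0: leading byte 0xD0 = 11010000 → 2-byte char #1 = D0 9E.
Offset 2: leading byte 0x70 = 01110000 → 1-byte char #2 = 70.
Offset 3: leading byte 0xF2 = 11110010 → 4-byte char #3 = F2 9E AA 98.
Offset 7: leading byte 0xF3 = 11110011 → 4-byte char #4 = F3 A6 83 B6.
Offset 11: leading byte 0x4A = 01001010 → 1-byte char #5 = 4A.
Offset 12: leading byte 0xF0 = 11110000 → 4-byte char #6 = F0 9F 9A AE.
Offset 16: leading byte 0xE2 = 11100010 → 3-byte char #7 = E2 94 A4.
Offset 19: leading byte 0xF1 = 11110001 → 4-byte char #8 = F1 8E 8D B0.
Leading byte 0xF1 = 11110001 matches 11110xxx → 4-byte sequence.
Byte 1: 0xF1 = 11110001, payload 001 (3 bits).
Byte 2: 0x8E = 10001110 (10xxxxxx ✓), payload 001110.
Byte 3: 0x8D = 10001101 (10xxxxxx ✓), payload 001101.
Byte 4: 0xB0 = 10110000 (10xxxxxx ✓), payload 110000.
Concatenate: 001001110001101110000 = 0x4E370 (21 bits → U+4E370).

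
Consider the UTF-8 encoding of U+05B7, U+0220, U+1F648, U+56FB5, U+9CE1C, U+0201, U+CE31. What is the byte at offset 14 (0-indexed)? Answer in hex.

U+05B7 → 2-byte form D6 B7 at offsets 0–1.
U+0220 → 2-byte form C8 A0 at offsets 2–3.
U+1F648 → 4-byte form F0 9F 99 88 at offsets 4–7.
U+56FB5 → 4-byte form F1 96 BE B5 at offsets 8–11.
U+9CE1C → 4-byte form F2 9C B8 9C at offsets 12–15.
Offset 14 falls in char 5's range; it's byte 3 of F2 9C B8 9C = 0xB8.

0xB8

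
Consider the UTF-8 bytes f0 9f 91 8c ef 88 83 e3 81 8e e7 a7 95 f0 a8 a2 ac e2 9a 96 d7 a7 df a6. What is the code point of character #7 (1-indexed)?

U+05E7

Offset 0: leading byte 0xF0 = 11110000 → 4-byte char #1 = F0 9F 91 8C.
Offset 4: leading byte 0xEF = 11101111 → 3-byte char #2 = EF 88 83.
Offset 7: leading byte 0xE3 = 11100011 → 3-byte char #3 = E3 81 8E.
Offset 10: leading byte 0xE7 = 11100111 → 3-byte char #4 = E7 A7 95.
Offset 13: leading byte 0xF0 = 11110000 → 4-byte char #5 = F0 A8 A2 AC.
Offset 17: leading byte 0xE2 = 11100010 → 3-byte char #6 = E2 9A 96.
Offset 20: leading byte 0xD7 = 11010111 → 2-byte char #7 = D7 A7.
Leading byte 0xD7 = 11010111 matches 110xxxxx → 2-byte sequence.
Byte 1: 0xD7 = 11010111, payload 10111 (5 bits).
Byte 2: 0xA7 = 10100111 (10xxxxxx ✓), payload 100111.
Concatenate: 10111100111 = 0x5E7 (11 bits → U+05E7).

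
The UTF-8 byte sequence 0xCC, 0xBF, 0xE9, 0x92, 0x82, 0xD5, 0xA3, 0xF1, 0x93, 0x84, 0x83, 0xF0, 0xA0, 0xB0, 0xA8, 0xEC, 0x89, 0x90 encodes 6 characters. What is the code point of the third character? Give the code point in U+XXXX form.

U+0563

Offset 0: leading byte 0xCC = 11001100 → 2-byte char #1 = CC BF.
Offset 2: leading byte 0xE9 = 11101001 → 3-byte char #2 = E9 92 82.
Offset 5: leading byte 0xD5 = 11010101 → 2-byte char #3 = D5 A3.
Leading byte 0xD5 = 11010101 matches 110xxxxx → 2-byte sequence.
Byte 1: 0xD5 = 11010101, payload 10101 (5 bits).
Byte 2: 0xA3 = 10100011 (10xxxxxx ✓), payload 100011.
Concatenate: 10101100011 = 0x563 (11 bits → U+0563).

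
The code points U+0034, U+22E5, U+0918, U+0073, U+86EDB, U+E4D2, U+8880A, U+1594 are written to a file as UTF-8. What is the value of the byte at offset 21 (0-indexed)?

0x94

U+0034 → 1-byte form 34 at offsets 0–0.
U+22E5 → 3-byte form E2 8B A5 at offsets 1–3.
U+0918 → 3-byte form E0 A4 98 at offsets 4–6.
U+0073 → 1-byte form 73 at offsets 7–7.
U+86EDB → 4-byte form F2 86 BB 9B at offsets 8–11.
U+E4D2 → 3-byte form EE 93 92 at offsets 12–14.
U+8880A → 4-byte form F2 88 A0 8A at offsets 15–18.
U+1594 → 3-byte form E1 96 94 at offsets 19–21.
Offset 21 falls in char 8's range; it's byte 3 of E1 96 94 = 0x94.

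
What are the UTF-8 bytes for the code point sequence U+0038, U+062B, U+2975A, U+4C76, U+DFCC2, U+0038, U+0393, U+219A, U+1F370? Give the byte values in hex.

U+0038: 1-byte form → 38.
U+062B: 2-byte form → D8 AB.
U+2975A: 4-byte form → F0 A9 9D 9A.
U+4C76: 3-byte form → E4 B1 B6.
U+DFCC2: 4-byte form → F3 9F B3 82.
U+0038: 1-byte form → 38.
U+0393: 2-byte form → CE 93.
U+219A: 3-byte form → E2 86 9A.
U+1F370: 4-byte form → F0 9F 8D B0.
Concatenated (24 bytes): 38 D8 AB F0 A9 9D 9A E4 B1 B6 F3 9F B3 82 38 CE 93 E2 86 9A F0 9F 8D B0.

38 D8 AB F0 A9 9D 9A E4 B1 B6 F3 9F B3 82 38 CE 93 E2 86 9A F0 9F 8D B0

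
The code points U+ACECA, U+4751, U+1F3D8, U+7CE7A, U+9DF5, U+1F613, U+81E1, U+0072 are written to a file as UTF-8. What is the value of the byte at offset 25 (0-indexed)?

U+ACECA → 4-byte form F2 AC BB 8A at offsets 0–3.
U+4751 → 3-byte form E4 9D 91 at offsets 4–6.
U+1F3D8 → 4-byte form F0 9F 8F 98 at offsets 7–10.
U+7CE7A → 4-byte form F1 BC B9 BA at offsets 11–14.
U+9DF5 → 3-byte form E9 B7 B5 at offsets 15–17.
U+1F613 → 4-byte form F0 9F 98 93 at offsets 18–21.
U+81E1 → 3-byte form E8 87 A1 at offsets 22–24.
U+0072 → 1-byte form 72 at offsets 25–25.
Offset 25 falls in char 8's range; it's byte 1 of 72 = 0x72.

0x72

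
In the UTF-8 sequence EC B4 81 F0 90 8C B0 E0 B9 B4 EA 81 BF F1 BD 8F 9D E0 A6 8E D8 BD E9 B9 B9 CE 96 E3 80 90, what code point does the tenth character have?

Offset 0: leading byte 0xEC = 11101100 → 3-byte char #1 = EC B4 81.
Offset 3: leading byte 0xF0 = 11110000 → 4-byte char #2 = F0 90 8C B0.
Offset 7: leading byte 0xE0 = 11100000 → 3-byte char #3 = E0 B9 B4.
Offset 10: leading byte 0xEA = 11101010 → 3-byte char #4 = EA 81 BF.
Offset 13: leading byte 0xF1 = 11110001 → 4-byte char #5 = F1 BD 8F 9D.
Offset 17: leading byte 0xE0 = 11100000 → 3-byte char #6 = E0 A6 8E.
Offset 20: leading byte 0xD8 = 11011000 → 2-byte char #7 = D8 BD.
Offset 22: leading byte 0xE9 = 11101001 → 3-byte char #8 = E9 B9 B9.
Offset 25: leading byte 0xCE = 11001110 → 2-byte char #9 = CE 96.
Offset 27: leading byte 0xE3 = 11100011 → 3-byte char #10 = E3 80 90.
Leading byte 0xE3 = 11100011 matches 1110xxxx → 3-byte sequence.
Byte 1: 0xE3 = 11100011, payload 0011 (4 bits).
Byte 2: 0x80 = 10000000 (10xxxxxx ✓), payload 000000.
Byte 3: 0x90 = 10010000 (10xxxxxx ✓), payload 010000.
Concatenate: 0011000000010000 = 0x3010 (16 bits → U+3010).

U+3010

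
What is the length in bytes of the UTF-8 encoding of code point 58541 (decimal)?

U+E4AD = 0xE4AD. UTF-8 uses 1 byte below 0x80, 2 below 0x800, 3 below 0x10000, 4 up to 0x10FFFF. 0xE4AD is in U+0800–U+FFFF → 3 bytes.

3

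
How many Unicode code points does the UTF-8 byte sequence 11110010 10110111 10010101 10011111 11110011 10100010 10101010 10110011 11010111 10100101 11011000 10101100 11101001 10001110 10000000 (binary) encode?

5

Byte at offset 0: 0xF2 = 11110010 → 4-byte char (#1). Advance 4.
Byte at offset 4: 0xF3 = 11110011 → 4-byte char (#2). Advance 4.
Byte at offset 8: 0xD7 = 11010111 → 2-byte char (#3). Advance 2.
Byte at offset 10: 0xD8 = 11011000 → 2-byte char (#4). Advance 2.
Byte at offset 12: 0xE9 = 11101001 → 3-byte char (#5). Advance 3.
Reached end at offset 15 after 5 code points.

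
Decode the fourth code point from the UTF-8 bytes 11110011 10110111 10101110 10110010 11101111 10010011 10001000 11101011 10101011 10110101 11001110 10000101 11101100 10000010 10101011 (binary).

Offset 0: leading byte 0xF3 = 11110011 → 4-byte char #1 = F3 B7 AE B2.
Offset 4: leading byte 0xEF = 11101111 → 3-byte char #2 = EF 93 88.
Offset 7: leading byte 0xEB = 11101011 → 3-byte char #3 = EB AB B5.
Offset 10: leading byte 0xCE = 11001110 → 2-byte char #4 = CE 85.
Leading byte 0xCE = 11001110 matches 110xxxxx → 2-byte sequence.
Byte 1: 0xCE = 11001110, payload 01110 (5 bits).
Byte 2: 0x85 = 10000101 (10xxxxxx ✓), payload 000101.
Concatenate: 01110000101 = 0x385 (11 bits → U+0385).

U+0385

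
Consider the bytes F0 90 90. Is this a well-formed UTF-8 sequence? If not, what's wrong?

Leading byte 0xF0 = 11110000 → 4-byte form, but only 3 bytes are present.

invalid (sequence truncated)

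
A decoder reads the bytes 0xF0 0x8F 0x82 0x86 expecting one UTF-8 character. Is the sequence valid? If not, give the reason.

invalid (overlong encoding)

Leading byte 0xF0 = 11110000 → 4-byte form.
Continuation bytes all match 10xxxxxx. Payload decodes to 0xF086.
But 0xF086 < 0x10000, the minimum for a 4-byte sequence — this is an overlong encoding.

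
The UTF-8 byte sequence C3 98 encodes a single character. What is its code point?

U+00D8

Leading byte 0xC3 = 11000011 matches 110xxxxx → 2-byte sequence.
Byte 1: 0xC3 = 11000011, payload 00011 (5 bits).
Byte 2: 0x98 = 10011000 (10xxxxxx ✓), payload 011000.
Concatenate: 00011011000 = 0xD8 (11 bits → U+00D8).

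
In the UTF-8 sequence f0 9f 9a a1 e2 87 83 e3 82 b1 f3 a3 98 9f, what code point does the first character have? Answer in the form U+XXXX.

U+1F6A1

Offset 0: leading byte 0xF0 = 11110000 → 4-byte char #1 = F0 9F 9A A1.
Leading byte 0xF0 = 11110000 matches 11110xxx → 4-byte sequence.
Byte 1: 0xF0 = 11110000, payload 000 (3 bits).
Byte 2: 0x9F = 10011111 (10xxxxxx ✓), payload 011111.
Byte 3: 0x9A = 10011010 (10xxxxxx ✓), payload 011010.
Byte 4: 0xA1 = 10100001 (10xxxxxx ✓), payload 100001.
Concatenate: 000011111011010100001 = 0x1F6A1 (21 bits → U+1F6A1).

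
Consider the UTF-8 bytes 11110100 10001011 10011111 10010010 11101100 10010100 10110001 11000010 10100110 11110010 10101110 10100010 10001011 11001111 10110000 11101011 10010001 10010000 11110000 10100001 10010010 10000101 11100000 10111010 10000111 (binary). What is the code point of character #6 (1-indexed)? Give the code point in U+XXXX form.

Offset 0: leading byte 0xF4 = 11110100 → 4-byte char #1 = F4 8B 9F 92.
Offset 4: leading byte 0xEC = 11101100 → 3-byte char #2 = EC 94 B1.
Offset 7: leading byte 0xC2 = 11000010 → 2-byte char #3 = C2 A6.
Offset 9: leading byte 0xF2 = 11110010 → 4-byte char #4 = F2 AE A2 8B.
Offset 13: leading byte 0xCF = 11001111 → 2-byte char #5 = CF B0.
Offset 15: leading byte 0xEB = 11101011 → 3-byte char #6 = EB 91 90.
Leading byte 0xEB = 11101011 matches 1110xxxx → 3-byte sequence.
Byte 1: 0xEB = 11101011, payload 1011 (4 bits).
Byte 2: 0x91 = 10010001 (10xxxxxx ✓), payload 010001.
Byte 3: 0x90 = 10010000 (10xxxxxx ✓), payload 010000.
Concatenate: 1011010001010000 = 0xB450 (16 bits → U+B450).

U+B450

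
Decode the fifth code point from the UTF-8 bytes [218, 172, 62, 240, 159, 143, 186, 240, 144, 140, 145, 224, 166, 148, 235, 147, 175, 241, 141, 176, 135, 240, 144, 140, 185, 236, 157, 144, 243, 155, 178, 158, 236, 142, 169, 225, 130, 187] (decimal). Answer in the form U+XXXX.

U+0994

Offset 0: leading byte 0xDA = 11011010 → 2-byte char #1 = DA AC.
Offset 2: leading byte 0x3E = 00111110 → 1-byte char #2 = 3E.
Offset 3: leading byte 0xF0 = 11110000 → 4-byte char #3 = F0 9F 8F BA.
Offset 7: leading byte 0xF0 = 11110000 → 4-byte char #4 = F0 90 8C 91.
Offset 11: leading byte 0xE0 = 11100000 → 3-byte char #5 = E0 A6 94.
Leading byte 0xE0 = 11100000 matches 1110xxxx → 3-byte sequence.
Byte 1: 0xE0 = 11100000, payload 0000 (4 bits).
Byte 2: 0xA6 = 10100110 (10xxxxxx ✓), payload 100110.
Byte 3: 0x94 = 10010100 (10xxxxxx ✓), payload 010100.
Concatenate: 0000100110010100 = 0x994 (16 bits → U+0994).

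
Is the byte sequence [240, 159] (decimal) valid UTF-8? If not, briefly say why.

Leading byte 0xF0 = 11110000 → 4-byte form, but only 2 bytes are present.

invalid (sequence truncated)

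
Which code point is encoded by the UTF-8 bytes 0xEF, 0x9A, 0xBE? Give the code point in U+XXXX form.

U+F6BE

Leading byte 0xEF = 11101111 matches 1110xxxx → 3-byte sequence.
Byte 1: 0xEF = 11101111, payload 1111 (4 bits).
Byte 2: 0x9A = 10011010 (10xxxxxx ✓), payload 011010.
Byte 3: 0xBE = 10111110 (10xxxxxx ✓), payload 111110.
Concatenate: 1111011010111110 = 0xF6BE (16 bits → U+F6BE).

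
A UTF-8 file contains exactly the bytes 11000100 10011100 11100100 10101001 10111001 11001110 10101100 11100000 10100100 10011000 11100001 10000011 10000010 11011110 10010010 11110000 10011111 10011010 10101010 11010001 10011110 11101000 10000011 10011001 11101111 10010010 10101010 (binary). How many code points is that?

Byte at offset 0: 0xC4 = 11000100 → 2-byte char (#1). Advance 2.
Byte at offset 2: 0xE4 = 11100100 → 3-byte char (#2). Advance 3.
Byte at offset 5: 0xCE = 11001110 → 2-byte char (#3). Advance 2.
Byte at offset 7: 0xE0 = 11100000 → 3-byte char (#4). Advance 3.
Byte at offset 10: 0xE1 = 11100001 → 3-byte char (#5). Advance 3.
Byte at offset 13: 0xDE = 11011110 → 2-byte char (#6). Advance 2.
Byte at offset 15: 0xF0 = 11110000 → 4-byte char (#7). Advance 4.
Byte at offset 19: 0xD1 = 11010001 → 2-byte char (#8). Advance 2.
Byte at offset 21: 0xE8 = 11101000 → 3-byte char (#9). Advance 3.
Byte at offset 24: 0xEF = 11101111 → 3-byte char (#10). Advance 3.
Reached end at offset 27 after 10 code points.

10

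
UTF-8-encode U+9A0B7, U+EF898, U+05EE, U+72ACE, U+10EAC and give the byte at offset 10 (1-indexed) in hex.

0xAE

1-indexed offset 10 is 0-indexed offset 9.
U+9A0B7 → 4-byte form F2 9A 82 B7 at offsets 0–3.
U+EF898 → 4-byte form F3 AF A2 98 at offsets 4–7.
U+05EE → 2-byte form D7 AE at offsets 8–9.
Offset 9 falls in char 3's range; it's byte 2 of D7 AE = 0xAE.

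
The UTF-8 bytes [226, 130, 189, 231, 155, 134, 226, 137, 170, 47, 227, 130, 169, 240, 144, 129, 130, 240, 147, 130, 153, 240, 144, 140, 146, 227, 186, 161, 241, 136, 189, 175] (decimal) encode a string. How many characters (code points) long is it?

10

Byte at offset 0: 0xE2 = 11100010 → 3-byte char (#1). Advance 3.
Byte at offset 3: 0xE7 = 11100111 → 3-byte char (#2). Advance 3.
Byte at offset 6: 0xE2 = 11100010 → 3-byte char (#3). Advance 3.
Byte at offset 9: 0x2F = 00101111 → 1-byte char (#4). Advance 1.
Byte at offset 10: 0xE3 = 11100011 → 3-byte char (#5). Advance 3.
Byte at offset 13: 0xF0 = 11110000 → 4-byte char (#6). Advance 4.
Byte at offset 17: 0xF0 = 11110000 → 4-byte char (#7). Advance 4.
Byte at offset 21: 0xF0 = 11110000 → 4-byte char (#8). Advance 4.
Byte at offset 25: 0xE3 = 11100011 → 3-byte char (#9). Advance 3.
Byte at offset 28: 0xF1 = 11110001 → 4-byte char (#10). Advance 4.
Reached end at offset 32 after 10 code points.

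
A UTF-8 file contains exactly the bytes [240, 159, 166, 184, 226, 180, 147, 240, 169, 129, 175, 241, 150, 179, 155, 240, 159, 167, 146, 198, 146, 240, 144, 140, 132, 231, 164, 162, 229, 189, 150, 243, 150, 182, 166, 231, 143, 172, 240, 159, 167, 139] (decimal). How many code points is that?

Byte at offset 0: 0xF0 = 11110000 → 4-byte char (#1). Advance 4.
Byte at offset 4: 0xE2 = 11100010 → 3-byte char (#2). Advance 3.
Byte at offset 7: 0xF0 = 11110000 → 4-byte char (#3). Advance 4.
Byte at offset 11: 0xF1 = 11110001 → 4-byte char (#4). Advance 4.
Byte at offset 15: 0xF0 = 11110000 → 4-byte char (#5). Advance 4.
Byte at offset 19: 0xC6 = 11000110 → 2-byte char (#6). Advance 2.
Byte at offset 21: 0xF0 = 11110000 → 4-byte char (#7). Advance 4.
Byte at offset 25: 0xE7 = 11100111 → 3-byte char (#8). Advance 3.
Byte at offset 28: 0xE5 = 11100101 → 3-byte char (#9). Advance 3.
Byte at offset 31: 0xF3 = 11110011 → 4-byte char (#10). Advance 4.
Byte at offset 35: 0xE7 = 11100111 → 3-byte char (#11). Advance 3.
Byte at offset 38: 0xF0 = 11110000 → 4-byte char (#12). Advance 4.
Reached end at offset 42 after 12 code points.

12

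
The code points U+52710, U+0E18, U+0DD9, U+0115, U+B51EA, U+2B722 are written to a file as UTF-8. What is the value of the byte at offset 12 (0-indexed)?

0xF2

U+52710 → 4-byte form F1 92 9C 90 at offsets 0–3.
U+0E18 → 3-byte form E0 B8 98 at offsets 4–6.
U+0DD9 → 3-byte form E0 B7 99 at offsets 7–9.
U+0115 → 2-byte form C4 95 at offsets 10–11.
U+B51EA → 4-byte form F2 B5 87 AA at offsets 12–15.
Offset 12 falls in char 5's range; it's byte 1 of F2 B5 87 AA = 0xF2.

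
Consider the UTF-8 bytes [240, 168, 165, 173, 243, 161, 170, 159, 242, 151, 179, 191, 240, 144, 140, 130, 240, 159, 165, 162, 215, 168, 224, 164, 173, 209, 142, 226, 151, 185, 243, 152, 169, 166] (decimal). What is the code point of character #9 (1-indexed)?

Offset 0: leading byte 0xF0 = 11110000 → 4-byte char #1 = F0 A8 A5 AD.
Offset 4: leading byte 0xF3 = 11110011 → 4-byte char #2 = F3 A1 AA 9F.
Offset 8: leading byte 0xF2 = 11110010 → 4-byte char #3 = F2 97 B3 BF.
Offset 12: leading byte 0xF0 = 11110000 → 4-byte char #4 = F0 90 8C 82.
Offset 16: leading byte 0xF0 = 11110000 → 4-byte char #5 = F0 9F A5 A2.
Offset 20: leading byte 0xD7 = 11010111 → 2-byte char #6 = D7 A8.
Offset 22: leading byte 0xE0 = 11100000 → 3-byte char #7 = E0 A4 AD.
Offset 25: leading byte 0xD1 = 11010001 → 2-byte char #8 = D1 8E.
Offset 27: leading byte 0xE2 = 11100010 → 3-byte char #9 = E2 97 B9.
Leading byte 0xE2 = 11100010 matches 1110xxxx → 3-byte sequence.
Byte 1: 0xE2 = 11100010, payload 0010 (4 bits).
Byte 2: 0x97 = 10010111 (10xxxxxx ✓), payload 010111.
Byte 3: 0xB9 = 10111001 (10xxxxxx ✓), payload 111001.
Concatenate: 0010010111111001 = 0x25F9 (16 bits → U+25F9).

U+25F9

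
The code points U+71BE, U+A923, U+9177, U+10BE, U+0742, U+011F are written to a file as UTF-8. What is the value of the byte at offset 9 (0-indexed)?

U+71BE → 3-byte form E7 86 BE at offsets 0–2.
U+A923 → 3-byte form EA A4 A3 at offsets 3–5.
U+9177 → 3-byte form E9 85 B7 at offsets 6–8.
U+10BE → 3-byte form E1 82 BE at offsets 9–11.
Offset 9 falls in char 4's range; it's byte 1 of E1 82 BE = 0xE1.

0xE1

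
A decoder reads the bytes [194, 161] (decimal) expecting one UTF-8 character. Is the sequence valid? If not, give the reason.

valid

Leading byte 0xC2 = 11000010 → 2-byte form.
Continuation bytes 0xA1=10100001 all match 10xxxxxx.
Decoded value 0xA1 is ≥ 0x80 (shortest form) and not a surrogate.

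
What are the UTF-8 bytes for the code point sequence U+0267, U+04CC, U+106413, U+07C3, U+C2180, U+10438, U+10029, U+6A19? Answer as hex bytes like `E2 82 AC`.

C9 A7 D3 8C F4 86 90 93 DF 83 F3 82 86 80 F0 90 90 B8 F0 90 80 A9 E6 A8 99

U+0267: 2-byte form → C9 A7.
U+04CC: 2-byte form → D3 8C.
U+106413: 4-byte form → F4 86 90 93.
U+07C3: 2-byte form → DF 83.
U+C2180: 4-byte form → F3 82 86 80.
U+10438: 4-byte form → F0 90 90 B8.
U+10029: 4-byte form → F0 90 80 A9.
U+6A19: 3-byte form → E6 A8 99.
Concatenated (25 bytes): C9 A7 D3 8C F4 86 90 93 DF 83 F3 82 86 80 F0 90 90 B8 F0 90 80 A9 E6 A8 99.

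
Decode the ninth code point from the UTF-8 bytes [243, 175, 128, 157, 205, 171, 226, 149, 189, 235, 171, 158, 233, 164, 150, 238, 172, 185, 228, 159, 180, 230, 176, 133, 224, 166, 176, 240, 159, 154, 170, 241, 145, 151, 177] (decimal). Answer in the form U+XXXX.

Offset 0: leading byte 0xF3 = 11110011 → 4-byte char #1 = F3 AF 80 9D.
Offset 4: leading byte 0xCD = 11001101 → 2-byte char #2 = CD AB.
Offset 6: leading byte 0xE2 = 11100010 → 3-byte char #3 = E2 95 BD.
Offset 9: leading byte 0xEB = 11101011 → 3-byte char #4 = EB AB 9E.
Offset 12: leading byte 0xE9 = 11101001 → 3-byte char #5 = E9 A4 96.
Offset 15: leading byte 0xEE = 11101110 → 3-byte char #6 = EE AC B9.
Offset 18: leading byte 0xE4 = 11100100 → 3-byte char #7 = E4 9F B4.
Offset 21: leading byte 0xE6 = 11100110 → 3-byte char #8 = E6 B0 85.
Offset 24: leading byte 0xE0 = 11100000 → 3-byte char #9 = E0 A6 B0.
Leading byte 0xE0 = 11100000 matches 1110xxxx → 3-byte sequence.
Byte 1: 0xE0 = 11100000, payload 0000 (4 bits).
Byte 2: 0xA6 = 10100110 (10xxxxxx ✓), payload 100110.
Byte 3: 0xB0 = 10110000 (10xxxxxx ✓), payload 110000.
Concatenate: 0000100110110000 = 0x9B0 (16 bits → U+09B0).

U+09B0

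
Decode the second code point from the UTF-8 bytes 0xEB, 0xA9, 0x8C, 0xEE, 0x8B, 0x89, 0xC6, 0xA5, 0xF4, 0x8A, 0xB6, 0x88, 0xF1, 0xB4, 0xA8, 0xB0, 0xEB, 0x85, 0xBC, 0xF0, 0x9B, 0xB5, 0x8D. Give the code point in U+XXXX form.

U+E2C9

Offset 0: leading byte 0xEB = 11101011 → 3-byte char #1 = EB A9 8C.
Offset 3: leading byte 0xEE = 11101110 → 3-byte char #2 = EE 8B 89.
Leading byte 0xEE = 11101110 matches 1110xxxx → 3-byte sequence.
Byte 1: 0xEE = 11101110, payload 1110 (4 bits).
Byte 2: 0x8B = 10001011 (10xxxxxx ✓), payload 001011.
Byte 3: 0x89 = 10001001 (10xxxxxx ✓), payload 001001.
Concatenate: 1110001011001001 = 0xE2C9 (16 bits → U+E2C9).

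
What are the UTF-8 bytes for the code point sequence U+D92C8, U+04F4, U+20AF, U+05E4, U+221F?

F3 99 8B 88 D3 B4 E2 82 AF D7 A4 E2 88 9F

U+D92C8: 4-byte form → F3 99 8B 88.
U+04F4: 2-byte form → D3 B4.
U+20AF: 3-byte form → E2 82 AF.
U+05E4: 2-byte form → D7 A4.
U+221F: 3-byte form → E2 88 9F.
Concatenated (14 bytes): F3 99 8B 88 D3 B4 E2 82 AF D7 A4 E2 88 9F.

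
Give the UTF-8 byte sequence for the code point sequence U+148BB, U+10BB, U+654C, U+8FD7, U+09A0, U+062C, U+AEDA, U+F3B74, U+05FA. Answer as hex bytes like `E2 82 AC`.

F0 94 A2 BB E1 82 BB E6 95 8C E8 BF 97 E0 A6 A0 D8 AC EA BB 9A F3 B3 AD B4 D7 BA

U+148BB: 4-byte form → F0 94 A2 BB.
U+10BB: 3-byte form → E1 82 BB.
U+654C: 3-byte form → E6 95 8C.
U+8FD7: 3-byte form → E8 BF 97.
U+09A0: 3-byte form → E0 A6 A0.
U+062C: 2-byte form → D8 AC.
U+AEDA: 3-byte form → EA BB 9A.
U+F3B74: 4-byte form → F3 B3 AD B4.
U+05FA: 2-byte form → D7 BA.
Concatenated (27 bytes): F0 94 A2 BB E1 82 BB E6 95 8C E8 BF 97 E0 A6 A0 D8 AC EA BB 9A F3 B3 AD B4 D7 BA.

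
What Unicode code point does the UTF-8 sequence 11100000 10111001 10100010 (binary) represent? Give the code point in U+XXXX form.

Leading byte 0xE0 = 11100000 matches 1110xxxx → 3-byte sequence.
Byte 1: 0xE0 = 11100000, payload 0000 (4 bits).
Byte 2: 0xB9 = 10111001 (10xxxxxx ✓), payload 111001.
Byte 3: 0xA2 = 10100010 (10xxxxxx ✓), payload 100010.
Concatenate: 0000111001100010 = 0xE62 (16 bits → U+0E62).

U+0E62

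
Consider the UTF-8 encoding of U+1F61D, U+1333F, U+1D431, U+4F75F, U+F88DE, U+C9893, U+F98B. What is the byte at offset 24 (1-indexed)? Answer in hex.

0x93

1-indexed offset 24 is 0-indexed offset 23.
U+1F61D → 4-byte form F0 9F 98 9D at offsets 0–3.
U+1333F → 4-byte form F0 93 8C BF at offsets 4–7.
U+1D431 → 4-byte form F0 9D 90 B1 at offsets 8–11.
U+4F75F → 4-byte form F1 8F 9D 9F at offsets 12–15.
U+F88DE → 4-byte form F3 B8 A3 9E at offsets 16–19.
U+C9893 → 4-byte form F3 89 A2 93 at offsets 20–23.
Offset 23 falls in char 6's range; it's byte 4 of F3 89 A2 93 = 0x93.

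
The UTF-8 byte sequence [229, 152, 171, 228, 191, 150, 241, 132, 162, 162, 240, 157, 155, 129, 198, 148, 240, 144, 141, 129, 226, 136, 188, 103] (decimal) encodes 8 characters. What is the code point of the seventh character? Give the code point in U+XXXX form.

U+223C

Offset 0: leading byte 0xE5 = 11100101 → 3-byte char #1 = E5 98 AB.
Offset 3: leading byte 0xE4 = 11100100 → 3-byte char #2 = E4 BF 96.
Offset 6: leading byte 0xF1 = 11110001 → 4-byte char #3 = F1 84 A2 A2.
Offset 10: leading byte 0xF0 = 11110000 → 4-byte char #4 = F0 9D 9B 81.
Offset 14: leading byte 0xC6 = 11000110 → 2-byte char #5 = C6 94.
Offset 16: leading byte 0xF0 = 11110000 → 4-byte char #6 = F0 90 8D 81.
Offset 20: leading byte 0xE2 = 11100010 → 3-byte char #7 = E2 88 BC.
Leading byte 0xE2 = 11100010 matches 1110xxxx → 3-byte sequence.
Byte 1: 0xE2 = 11100010, payload 0010 (4 bits).
Byte 2: 0x88 = 10001000 (10xxxxxx ✓), payload 001000.
Byte 3: 0xBC = 10111100 (10xxxxxx ✓), payload 111100.
Concatenate: 0010001000111100 = 0x223C (16 bits → U+223C).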